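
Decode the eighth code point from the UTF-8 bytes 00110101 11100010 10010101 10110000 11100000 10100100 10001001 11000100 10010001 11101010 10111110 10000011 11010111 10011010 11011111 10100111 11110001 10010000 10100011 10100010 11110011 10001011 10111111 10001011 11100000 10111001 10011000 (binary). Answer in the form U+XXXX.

U+508E2

Offset 0: leading byte 0x35 = 00110101 → 1-byte char #1 = 35.
Offset 1: leading byte 0xE2 = 11100010 → 3-byte char #2 = E2 95 B0.
Offset 4: leading byte 0xE0 = 11100000 → 3-byte char #3 = E0 A4 89.
Offset 7: leading byte 0xC4 = 11000100 → 2-byte char #4 = C4 91.
Offset 9: leading byte 0xEA = 11101010 → 3-byte char #5 = EA BE 83.
Offset 12: leading byte 0xD7 = 11010111 → 2-byte char #6 = D7 9A.
Offset 14: leading byte 0xDF = 11011111 → 2-byte char #7 = DF A7.
Offset 16: leading byte 0xF1 = 11110001 → 4-byte char #8 = F1 90 A3 A2.
Leading byte 0xF1 = 11110001 matches 11110xxx → 4-byte sequence.
Byte 1: 0xF1 = 11110001, payload 001 (3 bits).
Byte 2: 0x90 = 10010000 (10xxxxxx ✓), payload 010000.
Byte 3: 0xA3 = 10100011 (10xxxxxx ✓), payload 100011.
Byte 4: 0xA2 = 10100010 (10xxxxxx ✓), payload 100010.
Concatenate: 001010000100011100010 = 0x508E2 (21 bits → U+508E2).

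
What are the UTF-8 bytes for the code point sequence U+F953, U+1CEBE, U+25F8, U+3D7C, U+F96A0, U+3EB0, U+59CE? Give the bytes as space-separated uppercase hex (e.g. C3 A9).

EF A5 93 F0 9C BA BE E2 97 B8 E3 B5 BC F3 B9 9A A0 E3 BA B0 E5 A7 8E

U+F953: 3-byte form → EF A5 93.
U+1CEBE: 4-byte form → F0 9C BA BE.
U+25F8: 3-byte form → E2 97 B8.
U+3D7C: 3-byte form → E3 B5 BC.
U+F96A0: 4-byte form → F3 B9 9A A0.
U+3EB0: 3-byte form → E3 BA B0.
U+59CE: 3-byte form → E5 A7 8E.
Concatenated (23 bytes): EF A5 93 F0 9C BA BE E2 97 B8 E3 B5 BC F3 B9 9A A0 E3 BA B0 E5 A7 8E.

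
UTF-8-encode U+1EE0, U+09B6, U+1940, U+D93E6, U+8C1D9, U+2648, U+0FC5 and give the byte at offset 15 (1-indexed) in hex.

0x8C

1-indexed offset 15 is 0-indexed offset 14.
U+1EE0 → 3-byte form E1 BB A0 at offsets 0–2.
U+09B6 → 3-byte form E0 A6 B6 at offsets 3–5.
U+1940 → 3-byte form E1 A5 80 at offsets 6–8.
U+D93E6 → 4-byte form F3 99 8F A6 at offsets 9–12.
U+8C1D9 → 4-byte form F2 8C 87 99 at offsets 13–16.
Offset 14 falls in char 5's range; it's byte 2 of F2 8C 87 99 = 0x8C.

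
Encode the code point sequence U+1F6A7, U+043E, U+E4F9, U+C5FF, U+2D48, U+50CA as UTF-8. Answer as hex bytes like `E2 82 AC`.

U+1F6A7: 4-byte form → F0 9F 9A A7.
U+043E: 2-byte form → D0 BE.
U+E4F9: 3-byte form → EE 93 B9.
U+C5FF: 3-byte form → EC 97 BF.
U+2D48: 3-byte form → E2 B5 88.
U+50CA: 3-byte form → E5 83 8A.
Concatenated (18 bytes): F0 9F 9A A7 D0 BE EE 93 B9 EC 97 BF E2 B5 88 E5 83 8A.

F0 9F 9A A7 D0 BE EE 93 B9 EC 97 BF E2 B5 88 E5 83 8A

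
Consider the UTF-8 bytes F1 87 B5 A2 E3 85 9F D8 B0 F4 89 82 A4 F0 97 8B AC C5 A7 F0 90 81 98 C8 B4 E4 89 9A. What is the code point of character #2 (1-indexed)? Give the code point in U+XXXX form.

U+315F

Offset 0: leading byte 0xF1 = 11110001 → 4-byte char #1 = F1 87 B5 A2.
Offset 4: leading byte 0xE3 = 11100011 → 3-byte char #2 = E3 85 9F.
Leading byte 0xE3 = 11100011 matches 1110xxxx → 3-byte sequence.
Byte 1: 0xE3 = 11100011, payload 0011 (4 bits).
Byte 2: 0x85 = 10000101 (10xxxxxx ✓), payload 000101.
Byte 3: 0x9F = 10011111 (10xxxxxx ✓), payload 011111.
Concatenate: 0011000101011111 = 0x315F (16 bits → U+315F).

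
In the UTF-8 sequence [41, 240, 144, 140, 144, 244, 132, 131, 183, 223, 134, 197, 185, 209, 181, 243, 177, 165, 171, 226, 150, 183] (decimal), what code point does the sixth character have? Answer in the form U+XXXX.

U+0475

Offset 0: leading byte 0x29 = 00101001 → 1-byte char #1 = 29.
Offset 1: leading byte 0xF0 = 11110000 → 4-byte char #2 = F0 90 8C 90.
Offset 5: leading byte 0xF4 = 11110100 → 4-byte char #3 = F4 84 83 B7.
Offset 9: leading byte 0xDF = 11011111 → 2-byte char #4 = DF 86.
Offset 11: leading byte 0xC5 = 11000101 → 2-byte char #5 = C5 B9.
Offset 13: leading byte 0xD1 = 11010001 → 2-byte char #6 = D1 B5.
Leading byte 0xD1 = 11010001 matches 110xxxxx → 2-byte sequence.
Byte 1: 0xD1 = 11010001, payload 10001 (5 bits).
Byte 2: 0xB5 = 10110101 (10xxxxxx ✓), payload 110101.
Concatenate: 10001110101 = 0x475 (11 bits → U+0475).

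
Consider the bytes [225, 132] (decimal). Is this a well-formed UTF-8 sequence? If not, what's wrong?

invalid (sequence truncated)

Leading byte 0xE1 = 11100001 → 3-byte form, but only 2 bytes are present.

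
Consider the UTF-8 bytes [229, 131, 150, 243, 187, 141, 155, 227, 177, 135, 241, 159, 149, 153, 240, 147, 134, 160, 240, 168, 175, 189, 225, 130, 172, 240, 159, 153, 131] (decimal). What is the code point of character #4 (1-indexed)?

U+5F559

Offset 0: leading byte 0xE5 = 11100101 → 3-byte char #1 = E5 83 96.
Offset 3: leading byte 0xF3 = 11110011 → 4-byte char #2 = F3 BB 8D 9B.
Offset 7: leading byte 0xE3 = 11100011 → 3-byte char #3 = E3 B1 87.
Offset 10: leading byte 0xF1 = 11110001 → 4-byte char #4 = F1 9F 95 99.
Leading byte 0xF1 = 11110001 matches 11110xxx → 4-byte sequence.
Byte 1: 0xF1 = 11110001, payload 001 (3 bits).
Byte 2: 0x9F = 10011111 (10xxxxxx ✓), payload 011111.
Byte 3: 0x95 = 10010101 (10xxxxxx ✓), payload 010101.
Byte 4: 0x99 = 10011001 (10xxxxxx ✓), payload 011001.
Concatenate: 001011111010101011001 = 0x5F559 (21 bits → U+5F559).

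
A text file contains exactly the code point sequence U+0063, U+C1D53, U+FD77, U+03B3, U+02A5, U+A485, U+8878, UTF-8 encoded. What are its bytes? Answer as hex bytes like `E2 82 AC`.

U+0063: 1-byte form → 63.
U+C1D53: 4-byte form → F3 81 B5 93.
U+FD77: 3-byte form → EF B5 B7.
U+03B3: 2-byte form → CE B3.
U+02A5: 2-byte form → CA A5.
U+A485: 3-byte form → EA 92 85.
U+8878: 3-byte form → E8 A1 B8.
Concatenated (18 bytes): 63 F3 81 B5 93 EF B5 B7 CE B3 CA A5 EA 92 85 E8 A1 B8.

63 F3 81 B5 93 EF B5 B7 CE B3 CA A5 EA 92 85 E8 A1 B8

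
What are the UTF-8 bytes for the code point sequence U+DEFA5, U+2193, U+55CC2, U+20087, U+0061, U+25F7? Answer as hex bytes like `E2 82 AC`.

U+DEFA5: 4-byte form → F3 9E BE A5.
U+2193: 3-byte form → E2 86 93.
U+55CC2: 4-byte form → F1 95 B3 82.
U+20087: 4-byte form → F0 A0 82 87.
U+0061: 1-byte form → 61.
U+25F7: 3-byte form → E2 97 B7.
Concatenated (19 bytes): F3 9E BE A5 E2 86 93 F1 95 B3 82 F0 A0 82 87 61 E2 97 B7.

F3 9E BE A5 E2 86 93 F1 95 B3 82 F0 A0 82 87 61 E2 97 B7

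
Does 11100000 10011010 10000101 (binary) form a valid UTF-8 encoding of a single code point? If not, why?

invalid (overlong encoding)

Leading byte 0xE0 = 11100000 → 3-byte form.
Continuation bytes all match 10xxxxxx. Payload decodes to 0x685.
But 0x685 < 0x800, the minimum for a 3-byte sequence — this is an overlong encoding.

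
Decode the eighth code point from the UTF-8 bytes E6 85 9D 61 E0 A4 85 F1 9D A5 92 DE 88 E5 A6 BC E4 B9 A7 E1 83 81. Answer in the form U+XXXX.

U+10C1

Offset 0: leading byte 0xE6 = 11100110 → 3-byte char #1 = E6 85 9D.
Offset 3: leading byte 0x61 = 01100001 → 1-byte char #2 = 61.
Offset 4: leading byte 0xE0 = 11100000 → 3-byte char #3 = E0 A4 85.
Offset 7: leading byte 0xF1 = 11110001 → 4-byte char #4 = F1 9D A5 92.
Offset 11: leading byte 0xDE = 11011110 → 2-byte char #5 = DE 88.
Offset 13: leading byte 0xE5 = 11100101 → 3-byte char #6 = E5 A6 BC.
Offset 16: leading byte 0xE4 = 11100100 → 3-byte char #7 = E4 B9 A7.
Offset 19: leading byte 0xE1 = 11100001 → 3-byte char #8 = E1 83 81.
Leading byte 0xE1 = 11100001 matches 1110xxxx → 3-byte sequence.
Byte 1: 0xE1 = 11100001, payload 0001 (4 bits).
Byte 2: 0x83 = 10000011 (10xxxxxx ✓), payload 000011.
Byte 3: 0x81 = 10000001 (10xxxxxx ✓), payload 000001.
Concatenate: 0001000011000001 = 0x10C1 (16 bits → U+10C1).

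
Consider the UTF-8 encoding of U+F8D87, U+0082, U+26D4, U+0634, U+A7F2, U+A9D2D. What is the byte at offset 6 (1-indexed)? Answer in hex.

1-indexed offset 6 is 0-indexed offset 5.
U+F8D87 → 4-byte form F3 B8 B6 87 at offsets 0–3.
U+0082 → 2-byte form C2 82 at offsets 4–5.
Offset 5 falls in char 2's range; it's byte 2 of C2 82 = 0x82.

0x82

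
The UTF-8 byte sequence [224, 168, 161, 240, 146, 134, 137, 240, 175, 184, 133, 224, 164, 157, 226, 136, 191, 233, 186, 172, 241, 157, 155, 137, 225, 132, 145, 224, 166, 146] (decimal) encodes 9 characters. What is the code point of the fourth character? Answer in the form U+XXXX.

U+091D

Offset 0: leading byte 0xE0 = 11100000 → 3-byte char #1 = E0 A8 A1.
Offset 3: leading byte 0xF0 = 11110000 → 4-byte char #2 = F0 92 86 89.
Offset 7: leading byte 0xF0 = 11110000 → 4-byte char #3 = F0 AF B8 85.
Offset 11: leading byte 0xE0 = 11100000 → 3-byte char #4 = E0 A4 9D.
Leading byte 0xE0 = 11100000 matches 1110xxxx → 3-byte sequence.
Byte 1: 0xE0 = 11100000, payload 0000 (4 bits).
Byte 2: 0xA4 = 10100100 (10xxxxxx ✓), payload 100100.
Byte 3: 0x9D = 10011101 (10xxxxxx ✓), payload 011101.
Concatenate: 0000100100011101 = 0x91D (16 bits → U+091D).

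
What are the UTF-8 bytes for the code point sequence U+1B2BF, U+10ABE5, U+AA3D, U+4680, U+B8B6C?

F0 9B 8A BF F4 8A AF A5 EA A8 BD E4 9A 80 F2 B8 AD AC

U+1B2BF: 4-byte form → F0 9B 8A BF.
U+10ABE5: 4-byte form → F4 8A AF A5.
U+AA3D: 3-byte form → EA A8 BD.
U+4680: 3-byte form → E4 9A 80.
U+B8B6C: 4-byte form → F2 B8 AD AC.
Concatenated (18 bytes): F0 9B 8A BF F4 8A AF A5 EA A8 BD E4 9A 80 F2 B8 AD AC.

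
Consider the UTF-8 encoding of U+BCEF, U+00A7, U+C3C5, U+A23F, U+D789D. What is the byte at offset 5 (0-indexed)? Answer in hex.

U+BCEF → 3-byte form EB B3 AF at offsets 0–2.
U+00A7 → 2-byte form C2 A7 at offsets 3–4.
U+C3C5 → 3-byte form EC 8F 85 at offsets 5–7.
Offset 5 falls in char 3's range; it's byte 1 of EC 8F 85 = 0xEC.

0xEC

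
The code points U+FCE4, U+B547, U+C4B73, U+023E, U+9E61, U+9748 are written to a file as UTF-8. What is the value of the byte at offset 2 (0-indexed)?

U+FCE4 → 3-byte form EF B3 A4 at offsets 0–2.
Offset 2 falls in char 1's range; it's byte 3 of EF B3 A4 = 0xA4.

0xA4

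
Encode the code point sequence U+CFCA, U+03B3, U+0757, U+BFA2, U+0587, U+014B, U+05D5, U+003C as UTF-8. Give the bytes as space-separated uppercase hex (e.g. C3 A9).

EC BF 8A CE B3 DD 97 EB BE A2 D6 87 C5 8B D7 95 3C

U+CFCA: 3-byte form → EC BF 8A.
U+03B3: 2-byte form → CE B3.
U+0757: 2-byte form → DD 97.
U+BFA2: 3-byte form → EB BE A2.
U+0587: 2-byte form → D6 87.
U+014B: 2-byte form → C5 8B.
U+05D5: 2-byte form → D7 95.
U+003C: 1-byte form → 3C.
Concatenated (17 bytes): EC BF 8A CE B3 DD 97 EB BE A2 D6 87 C5 8B D7 95 3C.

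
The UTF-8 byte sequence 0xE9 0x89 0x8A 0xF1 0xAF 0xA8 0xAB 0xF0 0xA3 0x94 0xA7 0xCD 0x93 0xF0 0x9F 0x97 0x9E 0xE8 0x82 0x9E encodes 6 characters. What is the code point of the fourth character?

Offset 0: leading byte 0xE9 = 11101001 → 3-byte char #1 = E9 89 8A.
Offset 3: leading byte 0xF1 = 11110001 → 4-byte char #2 = F1 AF A8 AB.
Offset 7: leading byte 0xF0 = 11110000 → 4-byte char #3 = F0 A3 94 A7.
Offset 11: leading byte 0xCD = 11001101 → 2-byte char #4 = CD 93.
Leading byte 0xCD = 11001101 matches 110xxxxx → 2-byte sequence.
Byte 1: 0xCD = 11001101, payload 01101 (5 bits).
Byte 2: 0x93 = 10010011 (10xxxxxx ✓), payload 010011.
Concatenate: 01101010011 = 0x353 (11 bits → U+0353).

U+0353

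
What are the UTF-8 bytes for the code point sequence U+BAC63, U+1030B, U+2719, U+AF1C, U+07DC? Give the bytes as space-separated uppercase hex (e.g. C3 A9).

F2 BA B1 A3 F0 90 8C 8B E2 9C 99 EA BC 9C DF 9C

U+BAC63: 4-byte form → F2 BA B1 A3.
U+1030B: 4-byte form → F0 90 8C 8B.
U+2719: 3-byte form → E2 9C 99.
U+AF1C: 3-byte form → EA BC 9C.
U+07DC: 2-byte form → DF 9C.
Concatenated (16 bytes): F2 BA B1 A3 F0 90 8C 8B E2 9C 99 EA BC 9C DF 9C.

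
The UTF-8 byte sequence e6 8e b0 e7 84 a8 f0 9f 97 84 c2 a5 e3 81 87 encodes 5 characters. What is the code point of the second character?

Offset 0: leading byte 0xE6 = 11100110 → 3-byte char #1 = E6 8E B0.
Offset 3: leading byte 0xE7 = 11100111 → 3-byte char #2 = E7 84 A8.
Leading byte 0xE7 = 11100111 matches 1110xxxx → 3-byte sequence.
Byte 1: 0xE7 = 11100111, payload 0111 (4 bits).
Byte 2: 0x84 = 10000100 (10xxxxxx ✓), payload 000100.
Byte 3: 0xA8 = 10101000 (10xxxxxx ✓), payload 101000.
Concatenate: 0111000100101000 = 0x7128 (16 bits → U+7128).

U+7128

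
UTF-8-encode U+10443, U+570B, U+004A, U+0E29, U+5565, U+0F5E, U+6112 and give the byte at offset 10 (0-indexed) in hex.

0xA9

U+10443 → 4-byte form F0 90 91 83 at offsets 0–3.
U+570B → 3-byte form E5 9C 8B at offsets 4–6.
U+004A → 1-byte form 4A at offsets 7–7.
U+0E29 → 3-byte form E0 B8 A9 at offsets 8–10.
Offset 10 falls in char 4's range; it's byte 3 of E0 B8 A9 = 0xA9.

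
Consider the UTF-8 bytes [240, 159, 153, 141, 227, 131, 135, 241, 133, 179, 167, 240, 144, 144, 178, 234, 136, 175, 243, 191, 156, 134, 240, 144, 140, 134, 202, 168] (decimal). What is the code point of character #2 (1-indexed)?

U+30C7

Offset 0: leading byte 0xF0 = 11110000 → 4-byte char #1 = F0 9F 99 8D.
Offset 4: leading byte 0xE3 = 11100011 → 3-byte char #2 = E3 83 87.
Leading byte 0xE3 = 11100011 matches 1110xxxx → 3-byte sequence.
Byte 1: 0xE3 = 11100011, payload 0011 (4 bits).
Byte 2: 0x83 = 10000011 (10xxxxxx ✓), payload 000011.
Byte 3: 0x87 = 10000111 (10xxxxxx ✓), payload 000111.
Concatenate: 0011000011000111 = 0x30C7 (16 bits → U+30C7).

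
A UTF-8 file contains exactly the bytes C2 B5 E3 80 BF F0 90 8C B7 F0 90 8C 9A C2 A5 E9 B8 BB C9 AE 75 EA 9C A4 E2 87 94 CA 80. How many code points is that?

11

Byte at offset 0: 0xC2 = 11000010 → 2-byte char (#1). Advance 2.
Byte at offset 2: 0xE3 = 11100011 → 3-byte char (#2). Advance 3.
Byte at offset 5: 0xF0 = 11110000 → 4-byte char (#3). Advance 4.
Byte at offset 9: 0xF0 = 11110000 → 4-byte char (#4). Advance 4.
Byte at offset 13: 0xC2 = 11000010 → 2-byte char (#5). Advance 2.
Byte at offset 15: 0xE9 = 11101001 → 3-byte char (#6). Advance 3.
Byte at offset 18: 0xC9 = 11001001 → 2-byte char (#7). Advance 2.
Byte at offset 20: 0x75 = 01110101 → 1-byte char (#8). Advance 1.
Byte at offset 21: 0xEA = 11101010 → 3-byte char (#9). Advance 3.
Byte at offset 24: 0xE2 = 11100010 → 3-byte char (#10). Advance 3.
Byte at offset 27: 0xCA = 11001010 → 2-byte char (#11). Advance 2.
Reached end at offset 29 after 11 code points.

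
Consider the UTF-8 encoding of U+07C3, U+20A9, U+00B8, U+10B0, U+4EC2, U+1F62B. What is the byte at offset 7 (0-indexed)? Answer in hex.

0xE1

U+07C3 → 2-byte form DF 83 at offsets 0–1.
U+20A9 → 3-byte form E2 82 A9 at offsets 2–4.
U+00B8 → 2-byte form C2 B8 at offsets 5–6.
U+10B0 → 3-byte form E1 82 B0 at offsets 7–9.
Offset 7 falls in char 4's range; it's byte 1 of E1 82 B0 = 0xE1.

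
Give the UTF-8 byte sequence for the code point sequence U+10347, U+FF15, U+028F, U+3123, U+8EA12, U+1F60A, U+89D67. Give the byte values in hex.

U+10347: 4-byte form → F0 90 8D 87.
U+FF15: 3-byte form → EF BC 95.
U+028F: 2-byte form → CA 8F.
U+3123: 3-byte form → E3 84 A3.
U+8EA12: 4-byte form → F2 8E A8 92.
U+1F60A: 4-byte form → F0 9F 98 8A.
U+89D67: 4-byte form → F2 89 B5 A7.
Concatenated (24 bytes): F0 90 8D 87 EF BC 95 CA 8F E3 84 A3 F2 8E A8 92 F0 9F 98 8A F2 89 B5 A7.

F0 90 8D 87 EF BC 95 CA 8F E3 84 A3 F2 8E A8 92 F0 9F 98 8A F2 89 B5 A7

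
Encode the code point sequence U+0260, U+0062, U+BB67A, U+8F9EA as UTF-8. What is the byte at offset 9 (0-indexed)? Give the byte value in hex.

0xA7

U+0260 → 2-byte form C9 A0 at offsets 0–1.
U+0062 → 1-byte form 62 at offsets 2–2.
U+BB67A → 4-byte form F2 BB 99 BA at offsets 3–6.
U+8F9EA → 4-byte form F2 8F A7 AA at offsets 7–10.
Offset 9 falls in char 4's range; it's byte 3 of F2 8F A7 AA = 0xA7.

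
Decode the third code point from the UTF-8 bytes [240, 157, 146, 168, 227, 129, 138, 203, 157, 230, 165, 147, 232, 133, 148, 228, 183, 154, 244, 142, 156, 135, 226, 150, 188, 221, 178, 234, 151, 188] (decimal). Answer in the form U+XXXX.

Offset 0: leading byte 0xF0 = 11110000 → 4-byte char #1 = F0 9D 92 A8.
Offset 4: leading byte 0xE3 = 11100011 → 3-byte char #2 = E3 81 8A.
Offset 7: leading byte 0xCB = 11001011 → 2-byte char #3 = CB 9D.
Leading byte 0xCB = 11001011 matches 110xxxxx → 2-byte sequence.
Byte 1: 0xCB = 11001011, payload 01011 (5 bits).
Byte 2: 0x9D = 10011101 (10xxxxxx ✓), payload 011101.
Concatenate: 01011011101 = 0x2DD (11 bits → U+02DD).

U+02DD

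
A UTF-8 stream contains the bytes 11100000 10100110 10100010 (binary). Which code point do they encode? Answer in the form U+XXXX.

U+09A2

Leading byte 0xE0 = 11100000 matches 1110xxxx → 3-byte sequence.
Byte 1: 0xE0 = 11100000, payload 0000 (4 bits).
Byte 2: 0xA6 = 10100110 (10xxxxxx ✓), payload 100110.
Byte 3: 0xA2 = 10100010 (10xxxxxx ✓), payload 100010.
Concatenate: 0000100110100010 = 0x9A2 (16 bits → U+09A2).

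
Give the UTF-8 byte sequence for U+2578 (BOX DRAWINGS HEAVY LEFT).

U+2578 = 0x2578 = 9592 decimal. In range U+0800–U+FFFF → 3-byte form: 1110xxxx 10xxxxxx 10xxxxxx.
Binary (16 bits): 0010010101111000.
Split 4+6+6: 0010 | 010101 | 111000.
Byte 1: 11100010 = 0xE2.
Byte 2: 10010101 = 0x95.
Byte 3: 10111000 = 0xB8.

E2 95 B8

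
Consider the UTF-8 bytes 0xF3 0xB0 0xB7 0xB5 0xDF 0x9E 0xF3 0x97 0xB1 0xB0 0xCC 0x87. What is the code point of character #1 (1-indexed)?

Offset 0: leading byte 0xF3 = 11110011 → 4-byte char #1 = F3 B0 B7 B5.
Leading byte 0xF3 = 11110011 matches 11110xxx → 4-byte sequence.
Byte 1: 0xF3 = 11110011, payload 011 (3 bits).
Byte 2: 0xB0 = 10110000 (10xxxxxx ✓), payload 110000.
Byte 3: 0xB7 = 10110111 (10xxxxxx ✓), payload 110111.
Byte 4: 0xB5 = 10110101 (10xxxxxx ✓), payload 110101.
Concatenate: 011110000110111110101 = 0xF0DF5 (21 bits → U+F0DF5).

U+F0DF5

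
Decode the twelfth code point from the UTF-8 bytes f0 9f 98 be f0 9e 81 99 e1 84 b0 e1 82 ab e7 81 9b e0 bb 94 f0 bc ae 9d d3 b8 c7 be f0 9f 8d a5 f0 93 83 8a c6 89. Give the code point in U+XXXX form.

Offset 0: leading byte 0xF0 = 11110000 → 4-byte char #1 = F0 9F 98 BE.
Offset 4: leading byte 0xF0 = 11110000 → 4-byte char #2 = F0 9E 81 99.
Offset 8: leading byte 0xE1 = 11100001 → 3-byte char #3 = E1 84 B0.
Offset 11: leading byte 0xE1 = 11100001 → 3-byte char #4 = E1 82 AB.
Offset 14: leading byte 0xE7 = 11100111 → 3-byte char #5 = E7 81 9B.
Offset 17: leading byte 0xE0 = 11100000 → 3-byte char #6 = E0 BB 94.
Offset 20: leading byte 0xF0 = 11110000 → 4-byte char #7 = F0 BC AE 9D.
Offset 24: leading byte 0xD3 = 11010011 → 2-byte char #8 = D3 B8.
Offset 26: leading byte 0xC7 = 11000111 → 2-byte char #9 = C7 BE.
Offset 28: leading byte 0xF0 = 11110000 → 4-byte char #10 = F0 9F 8D A5.
Offset 32: leading byte 0xF0 = 11110000 → 4-byte char #11 = F0 93 83 8A.
Offset 36: leading byte 0xC6 = 11000110 → 2-byte char #12 = C6 89.
Leading byte 0xC6 = 11000110 matches 110xxxxx → 2-byte sequence.
Byte 1: 0xC6 = 11000110, payload 00110 (5 bits).
Byte 2: 0x89 = 10001001 (10xxxxxx ✓), payload 001001.
Concatenate: 00110001001 = 0x189 (11 bits → U+0189).

U+0189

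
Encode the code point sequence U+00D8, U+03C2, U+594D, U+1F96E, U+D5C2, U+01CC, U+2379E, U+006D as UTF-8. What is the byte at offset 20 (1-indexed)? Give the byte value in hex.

0x9E

1-indexed offset 20 is 0-indexed offset 19.
U+00D8 → 2-byte form C3 98 at offsets 0–1.
U+03C2 → 2-byte form CF 82 at offsets 2–3.
U+594D → 3-byte form E5 A5 8D at offsets 4–6.
U+1F96E → 4-byte form F0 9F A5 AE at offsets 7–10.
U+D5C2 → 3-byte form ED 97 82 at offsets 11–13.
U+01CC → 2-byte form C7 8C at offsets 14–15.
U+2379E → 4-byte form F0 A3 9E 9E at offsets 16–19.
Offset 19 falls in char 7's range; it's byte 4 of F0 A3 9E 9E = 0x9E.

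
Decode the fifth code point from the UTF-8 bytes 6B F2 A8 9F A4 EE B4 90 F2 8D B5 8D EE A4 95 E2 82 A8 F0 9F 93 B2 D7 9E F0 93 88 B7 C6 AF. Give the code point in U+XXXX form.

U+E915

Offset 0: leading byte 0x6B = 01101011 → 1-byte char #1 = 6B.
Offset 1: leading byte 0xF2 = 11110010 → 4-byte char #2 = F2 A8 9F A4.
Offset 5: leading byte 0xEE = 11101110 → 3-byte char #3 = EE B4 90.
Offset 8: leading byte 0xF2 = 11110010 → 4-byte char #4 = F2 8D B5 8D.
Offset 12: leading byte 0xEE = 11101110 → 3-byte char #5 = EE A4 95.
Leading byte 0xEE = 11101110 matches 1110xxxx → 3-byte sequence.
Byte 1: 0xEE = 11101110, payload 1110 (4 bits).
Byte 2: 0xA4 = 10100100 (10xxxxxx ✓), payload 100100.
Byte 3: 0x95 = 10010101 (10xxxxxx ✓), payload 010101.
Concatenate: 1110100100010101 = 0xE915 (16 bits → U+E915).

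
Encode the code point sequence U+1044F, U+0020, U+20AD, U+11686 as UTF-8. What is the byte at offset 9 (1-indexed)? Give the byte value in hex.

1-indexed offset 9 is 0-indexed offset 8.
U+1044F → 4-byte form F0 90 91 8F at offsets 0–3.
U+0020 → 1-byte form 20 at offsets 4–4.
U+20AD → 3-byte form E2 82 AD at offsets 5–7.
U+11686 → 4-byte form F0 91 9A 86 at offsets 8–11.
Offset 8 falls in char 4's range; it's byte 1 of F0 91 9A 86 = 0xF0.

0xF0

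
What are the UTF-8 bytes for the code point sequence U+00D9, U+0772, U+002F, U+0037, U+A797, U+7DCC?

C3 99 DD B2 2F 37 EA 9E 97 E7 B7 8C

U+00D9: 2-byte form → C3 99.
U+0772: 2-byte form → DD B2.
U+002F: 1-byte form → 2F.
U+0037: 1-byte form → 37.
U+A797: 3-byte form → EA 9E 97.
U+7DCC: 3-byte form → E7 B7 8C.
Concatenated (12 bytes): C3 99 DD B2 2F 37 EA 9E 97 E7 B7 8C.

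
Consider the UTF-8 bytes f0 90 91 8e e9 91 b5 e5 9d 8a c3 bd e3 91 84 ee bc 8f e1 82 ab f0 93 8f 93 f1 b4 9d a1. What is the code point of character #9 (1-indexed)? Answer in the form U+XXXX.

Offset 0: leading byte 0xF0 = 11110000 → 4-byte char #1 = F0 90 91 8E.
Offset 4: leading byte 0xE9 = 11101001 → 3-byte char #2 = E9 91 B5.
Offset 7: leading byte 0xE5 = 11100101 → 3-byte char #3 = E5 9D 8A.
Offset 10: leading byte 0xC3 = 11000011 → 2-byte char #4 = C3 BD.
Offset 12: leading byte 0xE3 = 11100011 → 3-byte char #5 = E3 91 84.
Offset 15: leading byte 0xEE = 11101110 → 3-byte char #6 = EE BC 8F.
Offset 18: leading byte 0xE1 = 11100001 → 3-byte char #7 = E1 82 AB.
Offset 21: leading byte 0xF0 = 11110000 → 4-byte char #8 = F0 93 8F 93.
Offset 25: leading byte 0xF1 = 11110001 → 4-byte char #9 = F1 B4 9D A1.
Leading byte 0xF1 = 11110001 matches 11110xxx → 4-byte sequence.
Byte 1: 0xF1 = 11110001, payload 001 (3 bits).
Byte 2: 0xB4 = 10110100 (10xxxxxx ✓), payload 110100.
Byte 3: 0x9D = 10011101 (10xxxxxx ✓), payload 011101.
Byte 4: 0xA1 = 10100001 (10xxxxxx ✓), payload 100001.
Concatenate: 001110100011101100001 = 0x74761 (21 bits → U+74761).

U+74761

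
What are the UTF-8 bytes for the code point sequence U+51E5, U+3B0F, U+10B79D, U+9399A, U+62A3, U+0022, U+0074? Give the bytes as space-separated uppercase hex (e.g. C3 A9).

E5 87 A5 E3 AC 8F F4 8B 9E 9D F2 93 A6 9A E6 8A A3 22 74

U+51E5: 3-byte form → E5 87 A5.
U+3B0F: 3-byte form → E3 AC 8F.
U+10B79D: 4-byte form → F4 8B 9E 9D.
U+9399A: 4-byte form → F2 93 A6 9A.
U+62A3: 3-byte form → E6 8A A3.
U+0022: 1-byte form → 22.
U+0074: 1-byte form → 74.
Concatenated (19 bytes): E5 87 A5 E3 AC 8F F4 8B 9E 9D F2 93 A6 9A E6 8A A3 22 74.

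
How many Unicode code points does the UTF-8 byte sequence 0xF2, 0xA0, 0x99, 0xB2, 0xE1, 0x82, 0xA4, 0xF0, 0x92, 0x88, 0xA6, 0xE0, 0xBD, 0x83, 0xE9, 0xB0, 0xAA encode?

Byte at offset 0: 0xF2 = 11110010 → 4-byte char (#1). Advance 4.
Byte at offset 4: 0xE1 = 11100001 → 3-byte char (#2). Advance 3.
Byte at offset 7: 0xF0 = 11110000 → 4-byte char (#3). Advance 4.
Byte at offset 11: 0xE0 = 11100000 → 3-byte char (#4). Advance 3.
Byte at offset 14: 0xE9 = 11101001 → 3-byte char (#5). Advance 3.
Reached end at offset 17 after 5 code points.

5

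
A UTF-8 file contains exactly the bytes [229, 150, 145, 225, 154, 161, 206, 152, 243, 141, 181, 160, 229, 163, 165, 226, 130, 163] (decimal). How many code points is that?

6

Byte at offset 0: 0xE5 = 11100101 → 3-byte char (#1). Advance 3.
Byte at offset 3: 0xE1 = 11100001 → 3-byte char (#2). Advance 3.
Byte at offset 6: 0xCE = 11001110 → 2-byte char (#3). Advance 2.
Byte at offset 8: 0xF3 = 11110011 → 4-byte char (#4). Advance 4.
Byte at offset 12: 0xE5 = 11100101 → 3-byte char (#5). Advance 3.
Byte at offset 15: 0xE2 = 11100010 → 3-byte char (#6). Advance 3.
Reached end at offset 18 after 6 code points.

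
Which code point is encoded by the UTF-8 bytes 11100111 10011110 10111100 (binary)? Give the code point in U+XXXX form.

Leading byte 0xE7 = 11100111 matches 1110xxxx → 3-byte sequence.
Byte 1: 0xE7 = 11100111, payload 0111 (4 bits).
Byte 2: 0x9E = 10011110 (10xxxxxx ✓), payload 011110.
Byte 3: 0xBC = 10111100 (10xxxxxx ✓), payload 111100.
Concatenate: 0111011110111100 = 0x77BC (16 bits → U+77BC).

U+77BC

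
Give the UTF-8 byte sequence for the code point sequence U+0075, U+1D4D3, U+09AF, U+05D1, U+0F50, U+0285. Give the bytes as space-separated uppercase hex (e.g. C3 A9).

75 F0 9D 93 93 E0 A6 AF D7 91 E0 BD 90 CA 85

U+0075: 1-byte form → 75.
U+1D4D3: 4-byte form → F0 9D 93 93.
U+09AF: 3-byte form → E0 A6 AF.
U+05D1: 2-byte form → D7 91.
U+0F50: 3-byte form → E0 BD 90.
U+0285: 2-byte form → CA 85.
Concatenated (15 bytes): 75 F0 9D 93 93 E0 A6 AF D7 91 E0 BD 90 CA 85.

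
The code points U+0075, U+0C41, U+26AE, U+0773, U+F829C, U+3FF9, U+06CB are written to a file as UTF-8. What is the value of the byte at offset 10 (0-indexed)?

U+0075 → 1-byte form 75 at offsets 0–0.
U+0C41 → 3-byte form E0 B1 81 at offsets 1–3.
U+26AE → 3-byte form E2 9A AE at offsets 4–6.
U+0773 → 2-byte form DD B3 at offsets 7–8.
U+F829C → 4-byte form F3 B8 8A 9C at offsets 9–12.
Offset 10 falls in char 5's range; it's byte 2 of F3 B8 8A 9C = 0xB8.

0xB8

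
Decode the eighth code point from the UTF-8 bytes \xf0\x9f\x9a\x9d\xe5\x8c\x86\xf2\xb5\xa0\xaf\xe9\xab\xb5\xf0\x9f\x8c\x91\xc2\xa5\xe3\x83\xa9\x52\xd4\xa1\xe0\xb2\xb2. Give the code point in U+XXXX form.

Offset 0: leading byte 0xF0 = 11110000 → 4-byte char #1 = F0 9F 9A 9D.
Offset 4: leading byte 0xE5 = 11100101 → 3-byte char #2 = E5 8C 86.
Offset 7: leading byte 0xF2 = 11110010 → 4-byte char #3 = F2 B5 A0 AF.
Offset 11: leading byte 0xE9 = 11101001 → 3-byte char #4 = E9 AB B5.
Offset 14: leading byte 0xF0 = 11110000 → 4-byte char #5 = F0 9F 8C 91.
Offset 18: leading byte 0xC2 = 11000010 → 2-byte char #6 = C2 A5.
Offset 20: leading byte 0xE3 = 11100011 → 3-byte char #7 = E3 83 A9.
Offset 23: leading byte 0x52 = 01010010 → 1-byte char #8 = 52.
Leading byte 0x52 = 01010010 matches 0xxxxxxx → 1-byte sequence.
Byte 1: 0x52 = 01010010, payload 1010010 (7 bits).
Concatenate: 1010010 = 0x52 (7 bits → U+0052).

U+0052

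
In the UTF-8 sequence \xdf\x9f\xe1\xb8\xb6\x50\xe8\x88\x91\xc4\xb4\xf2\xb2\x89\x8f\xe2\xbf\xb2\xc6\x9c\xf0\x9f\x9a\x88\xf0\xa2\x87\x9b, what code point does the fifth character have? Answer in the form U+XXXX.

Offset 0: leading byte 0xDF = 11011111 → 2-byte char #1 = DF 9F.
Offset 2: leading byte 0xE1 = 11100001 → 3-byte char #2 = E1 B8 B6.
Offset 5: leading byte 0x50 = 01010000 → 1-byte char #3 = 50.
Offset 6: leading byte 0xE8 = 11101000 → 3-byte char #4 = E8 88 91.
Offset 9: leading byte 0xC4 = 11000100 → 2-byte char #5 = C4 B4.
Leading byte 0xC4 = 11000100 matches 110xxxxx → 2-byte sequence.
Byte 1: 0xC4 = 11000100, payload 00100 (5 bits).
Byte 2: 0xB4 = 10110100 (10xxxxxx ✓), payload 110100.
Concatenate: 00100110100 = 0x134 (11 bits → U+0134).

U+0134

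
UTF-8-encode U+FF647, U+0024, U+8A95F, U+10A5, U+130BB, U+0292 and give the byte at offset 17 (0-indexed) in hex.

U+FF647 → 4-byte form F3 BF 99 87 at offsets 0–3.
U+0024 → 1-byte form 24 at offsets 4–4.
U+8A95F → 4-byte form F2 8A A5 9F at offsets 5–8.
U+10A5 → 3-byte form E1 82 A5 at offsets 9–11.
U+130BB → 4-byte form F0 93 82 BB at offsets 12–15.
U+0292 → 2-byte form CA 92 at offsets 16–17.
Offset 17 falls in char 6's range; it's byte 2 of CA 92 = 0x92.

0x92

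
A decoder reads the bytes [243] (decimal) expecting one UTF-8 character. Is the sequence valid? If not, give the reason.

invalid (sequence truncated)

Leading byte 0xF3 = 11110011 → 4-byte form, but only 1 byte is present.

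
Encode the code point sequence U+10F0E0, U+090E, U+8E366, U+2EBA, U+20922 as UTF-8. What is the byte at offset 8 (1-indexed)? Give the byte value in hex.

1-indexed offset 8 is 0-indexed offset 7.
U+10F0E0 → 4-byte form F4 8F 83 A0 at offsets 0–3.
U+090E → 3-byte form E0 A4 8E at offsets 4–6.
U+8E366 → 4-byte form F2 8E 8D A6 at offsets 7–10.
Offset 7 falls in char 3's range; it's byte 1 of F2 8E 8D A6 = 0xF2.

0xF2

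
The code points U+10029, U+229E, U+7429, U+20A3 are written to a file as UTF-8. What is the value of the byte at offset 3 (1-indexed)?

1-indexed offset 3 is 0-indexed offset 2.
U+10029 → 4-byte form F0 90 80 A9 at offsets 0–3.
Offset 2 falls in char 1's range; it's byte 3 of F0 90 80 A9 = 0x80.

0x80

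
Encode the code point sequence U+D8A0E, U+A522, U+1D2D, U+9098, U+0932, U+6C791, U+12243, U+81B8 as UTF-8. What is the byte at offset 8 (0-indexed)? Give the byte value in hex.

0xB4

U+D8A0E → 4-byte form F3 98 A8 8E at offsets 0–3.
U+A522 → 3-byte form EA 94 A2 at offsets 4–6.
U+1D2D → 3-byte form E1 B4 AD at offsets 7–9.
Offset 8 falls in char 3's range; it's byte 2 of E1 B4 AD = 0xB4.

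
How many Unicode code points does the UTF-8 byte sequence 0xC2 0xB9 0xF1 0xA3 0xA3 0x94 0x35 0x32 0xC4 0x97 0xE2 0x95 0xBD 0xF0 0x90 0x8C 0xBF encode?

7

Byte at offset 0: 0xC2 = 11000010 → 2-byte char (#1). Advance 2.
Byte at offset 2: 0xF1 = 11110001 → 4-byte char (#2). Advance 4.
Byte at offset 6: 0x35 = 00110101 → 1-byte char (#3). Advance 1.
Byte at offset 7: 0x32 = 00110010 → 1-byte char (#4). Advance 1.
Byte at offset 8: 0xC4 = 11000100 → 2-byte char (#5). Advance 2.
Byte at offset 10: 0xE2 = 11100010 → 3-byte char (#6). Advance 3.
Byte at offset 13: 0xF0 = 11110000 → 4-byte char (#7). Advance 4.
Reached end at offset 17 after 7 code points.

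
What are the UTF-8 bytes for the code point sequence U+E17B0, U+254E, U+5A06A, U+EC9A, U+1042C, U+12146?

F3 A1 9E B0 E2 95 8E F1 9A 81 AA EE B2 9A F0 90 90 AC F0 92 85 86

U+E17B0: 4-byte form → F3 A1 9E B0.
U+254E: 3-byte form → E2 95 8E.
U+5A06A: 4-byte form → F1 9A 81 AA.
U+EC9A: 3-byte form → EE B2 9A.
U+1042C: 4-byte form → F0 90 90 AC.
U+12146: 4-byte form → F0 92 85 86.
Concatenated (22 bytes): F3 A1 9E B0 E2 95 8E F1 9A 81 AA EE B2 9A F0 90 90 AC F0 92 85 86.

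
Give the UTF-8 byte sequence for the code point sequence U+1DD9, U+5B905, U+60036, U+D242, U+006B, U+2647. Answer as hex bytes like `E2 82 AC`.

U+1DD9: 3-byte form → E1 B7 99.
U+5B905: 4-byte form → F1 9B A4 85.
U+60036: 4-byte form → F1 A0 80 B6.
U+D242: 3-byte form → ED 89 82.
U+006B: 1-byte form → 6B.
U+2647: 3-byte form → E2 99 87.
Concatenated (18 bytes): E1 B7 99 F1 9B A4 85 F1 A0 80 B6 ED 89 82 6B E2 99 87.

E1 B7 99 F1 9B A4 85 F1 A0 80 B6 ED 89 82 6B E2 99 87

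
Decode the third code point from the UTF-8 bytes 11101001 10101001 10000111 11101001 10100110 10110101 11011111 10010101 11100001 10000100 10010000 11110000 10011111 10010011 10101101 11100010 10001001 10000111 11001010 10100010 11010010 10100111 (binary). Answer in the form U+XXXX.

Offset 0: leading byte 0xE9 = 11101001 → 3-byte char #1 = E9 A9 87.
Offset 3: leading byte 0xE9 = 11101001 → 3-byte char #2 = E9 A6 B5.
Offset 6: leading byte 0xDF = 11011111 → 2-byte char #3 = DF 95.
Leading byte 0xDF = 11011111 matches 110xxxxx → 2-byte sequence.
Byte 1: 0xDF = 11011111, payload 11111 (5 bits).
Byte 2: 0x95 = 10010101 (10xxxxxx ✓), payload 010101.
Concatenate: 11111010101 = 0x7D5 (11 bits → U+07D5).

U+07D5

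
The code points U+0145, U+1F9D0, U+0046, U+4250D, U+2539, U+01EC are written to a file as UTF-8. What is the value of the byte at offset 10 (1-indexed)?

0x94

1-indexed offset 10 is 0-indexed offset 9.
U+0145 → 2-byte form C5 85 at offsets 0–1.
U+1F9D0 → 4-byte form F0 9F A7 90 at offsets 2–5.
U+0046 → 1-byte form 46 at offsets 6–6.
U+4250D → 4-byte form F1 82 94 8D at offsets 7–10.
Offset 9 falls in char 4's range; it's byte 3 of F1 82 94 8D = 0x94.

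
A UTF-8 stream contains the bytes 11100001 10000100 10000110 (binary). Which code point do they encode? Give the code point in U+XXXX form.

U+1106

Leading byte 0xE1 = 11100001 matches 1110xxxx → 3-byte sequence.
Byte 1: 0xE1 = 11100001, payload 0001 (4 bits).
Byte 2: 0x84 = 10000100 (10xxxxxx ✓), payload 000100.
Byte 3: 0x86 = 10000110 (10xxxxxx ✓), payload 000110.
Concatenate: 0001000100000110 = 0x1106 (16 bits → U+1106).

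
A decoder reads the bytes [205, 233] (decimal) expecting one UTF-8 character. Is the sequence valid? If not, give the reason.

invalid (non-continuation byte where continuation expected)

Leading byte 0xCD = 11001101 → 2-byte form.
Byte 2 is 0xE9 = 11101001, which is not 10xxxxxx — expected a continuation byte.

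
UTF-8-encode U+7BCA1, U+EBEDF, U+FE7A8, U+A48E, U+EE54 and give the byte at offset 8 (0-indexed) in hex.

0xF3

U+7BCA1 → 4-byte form F1 BB B2 A1 at offsets 0–3.
U+EBEDF → 4-byte form F3 AB BB 9F at offsets 4–7.
U+FE7A8 → 4-byte form F3 BE 9E A8 at offsets 8–11.
Offset 8 falls in char 3's range; it's byte 1 of F3 BE 9E A8 = 0xF3.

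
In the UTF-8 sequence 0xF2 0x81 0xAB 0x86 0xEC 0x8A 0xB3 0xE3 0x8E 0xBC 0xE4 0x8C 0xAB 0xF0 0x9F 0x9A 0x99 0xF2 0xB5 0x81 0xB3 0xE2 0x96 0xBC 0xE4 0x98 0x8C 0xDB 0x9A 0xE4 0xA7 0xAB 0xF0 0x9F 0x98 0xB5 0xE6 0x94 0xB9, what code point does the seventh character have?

Offset 0: leading byte 0xF2 = 11110010 → 4-byte char #1 = F2 81 AB 86.
Offset 4: leading byte 0xEC = 11101100 → 3-byte char #2 = EC 8A B3.
Offset 7: leading byte 0xE3 = 11100011 → 3-byte char #3 = E3 8E BC.
Offset 10: leading byte 0xE4 = 11100100 → 3-byte char #4 = E4 8C AB.
Offset 13: leading byte 0xF0 = 11110000 → 4-byte char #5 = F0 9F 9A 99.
Offset 17: leading byte 0xF2 = 11110010 → 4-byte char #6 = F2 B5 81 B3.
Offset 21: leading byte 0xE2 = 11100010 → 3-byte char #7 = E2 96 BC.
Leading byte 0xE2 = 11100010 matches 1110xxxx → 3-byte sequence.
Byte 1: 0xE2 = 11100010, payload 0010 (4 bits).
Byte 2: 0x96 = 10010110 (10xxxxxx ✓), payload 010110.
Byte 3: 0xBC = 10111100 (10xxxxxx ✓), payload 111100.
Concatenate: 0010010110111100 = 0x25BC (16 bits → U+25BC).

U+25BC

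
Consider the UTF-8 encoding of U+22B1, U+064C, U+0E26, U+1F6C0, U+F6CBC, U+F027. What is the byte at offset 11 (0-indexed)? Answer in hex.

U+22B1 → 3-byte form E2 8A B1 at offsets 0–2.
U+064C → 2-byte form D9 8C at offsets 3–4.
U+0E26 → 3-byte form E0 B8 A6 at offsets 5–7.
U+1F6C0 → 4-byte form F0 9F 9B 80 at offsets 8–11.
Offset 11 falls in char 4's range; it's byte 4 of F0 9F 9B 80 = 0x80.

0x80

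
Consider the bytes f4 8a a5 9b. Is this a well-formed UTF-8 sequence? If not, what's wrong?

Leading byte 0xF4 = 11110100 → 4-byte form.
Continuation bytes 0x8A=10001010, 0xA5=10100101, 0x9B=10011011 all match 10xxxxxx.
Decoded value 0x10A95B is ≥ 0x10000 (shortest form) and not a surrogate.

valid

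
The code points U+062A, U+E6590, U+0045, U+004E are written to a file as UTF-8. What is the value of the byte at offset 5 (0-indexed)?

U+062A → 2-byte form D8 AA at offsets 0–1.
U+E6590 → 4-byte form F3 A6 96 90 at offsets 2–5.
Offset 5 falls in char 2's range; it's byte 4 of F3 A6 96 90 = 0x90.

0x90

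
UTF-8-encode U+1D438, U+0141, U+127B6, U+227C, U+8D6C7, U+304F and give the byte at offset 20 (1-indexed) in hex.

0x8F

1-indexed offset 20 is 0-indexed offset 19.
U+1D438 → 4-byte form F0 9D 90 B8 at offsets 0–3.
U+0141 → 2-byte form C5 81 at offsets 4–5.
U+127B6 → 4-byte form F0 92 9E B6 at offsets 6–9.
U+227C → 3-byte form E2 89 BC at offsets 10–12.
U+8D6C7 → 4-byte form F2 8D 9B 87 at offsets 13–16.
U+304F → 3-byte form E3 81 8F at offsets 17–19.
Offset 19 falls in char 6's range; it's byte 3 of E3 81 8F = 0x8F.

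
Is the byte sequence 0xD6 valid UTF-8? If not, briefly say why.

Leading byte 0xD6 = 11010110 → 2-byte form, but only 1 byte is present.

invalid (sequence truncated)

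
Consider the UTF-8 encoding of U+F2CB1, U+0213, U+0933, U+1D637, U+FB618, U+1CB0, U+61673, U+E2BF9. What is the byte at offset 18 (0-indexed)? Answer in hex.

U+F2CB1 → 4-byte form F3 B2 B2 B1 at offsets 0–3.
U+0213 → 2-byte form C8 93 at offsets 4–5.
U+0933 → 3-byte form E0 A4 B3 at offsets 6–8.
U+1D637 → 4-byte form F0 9D 98 B7 at offsets 9–12.
U+FB618 → 4-byte form F3 BB 98 98 at offsets 13–16.
U+1CB0 → 3-byte form E1 B2 B0 at offsets 17–19.
Offset 18 falls in char 6's range; it's byte 2 of E1 B2 B0 = 0xB2.

0xB2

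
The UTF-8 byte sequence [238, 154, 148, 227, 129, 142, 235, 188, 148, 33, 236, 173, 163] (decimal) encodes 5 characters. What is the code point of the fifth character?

U+CB63

Offset 0: leading byte 0xEE = 11101110 → 3-byte char #1 = EE 9A 94.
Offset 3: leading byte 0xE3 = 11100011 → 3-byte char #2 = E3 81 8E.
Offset 6: leading byte 0xEB = 11101011 → 3-byte char #3 = EB BC 94.
Offset 9: leading byte 0x21 = 00100001 → 1-byte char #4 = 21.
Offset 10: leading byte 0xEC = 11101100 → 3-byte char #5 = EC AD A3.
Leading byte 0xEC = 11101100 matches 1110xxxx → 3-byte sequence.
Byte 1: 0xEC = 11101100, payload 1100 (4 bits).
Byte 2: 0xAD = 10101101 (10xxxxxx ✓), payload 101101.
Byte 3: 0xA3 = 10100011 (10xxxxxx ✓), payload 100011.
Concatenate: 1100101101100011 = 0xCB63 (16 bits → U+CB63).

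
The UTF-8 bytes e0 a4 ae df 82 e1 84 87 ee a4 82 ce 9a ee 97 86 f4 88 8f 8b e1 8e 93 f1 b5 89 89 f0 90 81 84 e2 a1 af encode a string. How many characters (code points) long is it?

Byte at offset 0: 0xE0 = 11100000 → 3-byte char (#1). Advance 3.
Byte at offset 3: 0xDF = 11011111 → 2-byte char (#2). Advance 2.
Byte at offset 5: 0xE1 = 11100001 → 3-byte char (#3). Advance 3.
Byte at offset 8: 0xEE = 11101110 → 3-byte char (#4). Advance 3.
Byte at offset 11: 0xCE = 11001110 → 2-byte char (#5). Advance 2.
Byte at offset 13: 0xEE = 11101110 → 3-byte char (#6). Advance 3.
Byte at offset 16: 0xF4 = 11110100 → 4-byte char (#7). Advance 4.
Byte at offset 20: 0xE1 = 11100001 → 3-byte char (#8). Advance 3.
Byte at offset 23: 0xF1 = 11110001 → 4-byte char (#9). Advance 4.
Byte at offset 27: 0xF0 = 11110000 → 4-byte char (#10). Advance 4.
Byte at offset 31: 0xE2 = 11100010 → 3-byte char (#11). Advance 3.
Reached end at offset 34 after 11 code points.

11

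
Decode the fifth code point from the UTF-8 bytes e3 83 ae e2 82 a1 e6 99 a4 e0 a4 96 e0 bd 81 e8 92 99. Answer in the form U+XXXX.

U+0F41

Offset 0: leading byte 0xE3 = 11100011 → 3-byte char #1 = E3 83 AE.
Offset 3: leading byte 0xE2 = 11100010 → 3-byte char #2 = E2 82 A1.
Offset 6: leading byte 0xE6 = 11100110 → 3-byte char #3 = E6 99 A4.
Offset 9: leading byte 0xE0 = 11100000 → 3-byte char #4 = E0 A4 96.
Offset 12: leading byte 0xE0 = 11100000 → 3-byte char #5 = E0 BD 81.
Leading byte 0xE0 = 11100000 matches 1110xxxx → 3-byte sequence.
Byte 1: 0xE0 = 11100000, payload 0000 (4 bits).
Byte 2: 0xBD = 10111101 (10xxxxxx ✓), payload 111101.
Byte 3: 0x81 = 10000001 (10xxxxxx ✓), payload 000001.
Concatenate: 0000111101000001 = 0xF41 (16 bits → U+0F41).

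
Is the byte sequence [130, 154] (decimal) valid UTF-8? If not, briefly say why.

Byte 0x82 = 10000010 has the form 10xxxxxx — a continuation byte — but there is no preceding leading byte.

invalid (continuation byte with no leading byte)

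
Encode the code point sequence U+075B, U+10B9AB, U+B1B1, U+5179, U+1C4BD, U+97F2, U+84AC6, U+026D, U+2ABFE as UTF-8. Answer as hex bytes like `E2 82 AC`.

DD 9B F4 8B A6 AB EB 86 B1 E5 85 B9 F0 9C 92 BD E9 9F B2 F2 84 AB 86 C9 AD F0 AA AF BE

U+075B: 2-byte form → DD 9B.
U+10B9AB: 4-byte form → F4 8B A6 AB.
U+B1B1: 3-byte form → EB 86 B1.
U+5179: 3-byte form → E5 85 B9.
U+1C4BD: 4-byte form → F0 9C 92 BD.
U+97F2: 3-byte form → E9 9F B2.
U+84AC6: 4-byte form → F2 84 AB 86.
U+026D: 2-byte form → C9 AD.
U+2ABFE: 4-byte form → F0 AA AF BE.
Concatenated (29 bytes): DD 9B F4 8B A6 AB EB 86 B1 E5 85 B9 F0 9C 92 BD E9 9F B2 F2 84 AB 86 C9 AD F0 AA AF BE.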